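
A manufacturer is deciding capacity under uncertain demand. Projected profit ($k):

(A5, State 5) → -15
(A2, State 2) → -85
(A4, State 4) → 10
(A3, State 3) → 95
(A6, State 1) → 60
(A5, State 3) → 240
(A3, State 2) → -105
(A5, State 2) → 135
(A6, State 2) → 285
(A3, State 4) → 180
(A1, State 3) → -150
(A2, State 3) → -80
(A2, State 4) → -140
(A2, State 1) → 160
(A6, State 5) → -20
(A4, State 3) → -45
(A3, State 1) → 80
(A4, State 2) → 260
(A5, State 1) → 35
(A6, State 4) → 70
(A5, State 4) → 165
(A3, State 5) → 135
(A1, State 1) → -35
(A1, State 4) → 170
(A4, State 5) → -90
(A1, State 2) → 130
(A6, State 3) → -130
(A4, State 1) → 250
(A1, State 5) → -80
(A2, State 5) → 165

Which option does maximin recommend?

A5

Row minima: A1=-150, A2=-140, A3=-105, A4=-90, A5=-15, A6=-130
Best worst-case = -15 → A5.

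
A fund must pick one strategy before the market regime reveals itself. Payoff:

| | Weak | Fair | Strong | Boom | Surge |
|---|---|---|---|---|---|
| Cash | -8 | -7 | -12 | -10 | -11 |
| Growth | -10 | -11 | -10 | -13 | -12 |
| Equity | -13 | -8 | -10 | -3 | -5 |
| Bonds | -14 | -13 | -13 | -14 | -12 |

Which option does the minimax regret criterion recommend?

Column bests: Weak=-8, Fair=-7, Strong=-10, Boom=-3, Surge=-5.
Cash regrets: 0, 0, 2, 7, 6 → max 7
Growth regrets: 2, 4, 0, 10, 7 → max 10
Equity regrets: 5, 1, 0, 0, 0 → max 5
Bonds regrets: 6, 6, 3, 11, 7 → max 11
Smallest max regret = 5 → Equity.

Equity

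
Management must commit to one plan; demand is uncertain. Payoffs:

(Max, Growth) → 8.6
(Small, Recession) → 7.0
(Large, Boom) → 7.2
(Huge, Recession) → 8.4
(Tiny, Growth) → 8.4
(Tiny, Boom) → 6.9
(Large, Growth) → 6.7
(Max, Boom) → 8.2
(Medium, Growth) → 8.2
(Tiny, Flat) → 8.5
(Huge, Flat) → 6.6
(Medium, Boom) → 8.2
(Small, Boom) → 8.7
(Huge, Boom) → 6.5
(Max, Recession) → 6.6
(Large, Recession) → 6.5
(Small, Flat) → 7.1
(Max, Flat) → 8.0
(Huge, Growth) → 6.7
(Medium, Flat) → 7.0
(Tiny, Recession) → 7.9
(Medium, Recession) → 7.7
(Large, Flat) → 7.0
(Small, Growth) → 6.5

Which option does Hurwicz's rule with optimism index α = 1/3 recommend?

Tiny: 1/3·8.5 + 2/3·6.9 = 223/30
Small: 1/3·8.7 + 2/3·6.5 = 217/30
Medium: 1/3·8.2 + 2/3·7.0 = 7.4
Large: 1/3·7.2 + 2/3·6.5 = 101/15
Huge: 1/3·8.4 + 2/3·6.5 = 107/15
Max: 1/3·8.6 + 2/3·6.6 = 109/15
Highest Hurwicz score = 223/30 → Tiny.

Tiny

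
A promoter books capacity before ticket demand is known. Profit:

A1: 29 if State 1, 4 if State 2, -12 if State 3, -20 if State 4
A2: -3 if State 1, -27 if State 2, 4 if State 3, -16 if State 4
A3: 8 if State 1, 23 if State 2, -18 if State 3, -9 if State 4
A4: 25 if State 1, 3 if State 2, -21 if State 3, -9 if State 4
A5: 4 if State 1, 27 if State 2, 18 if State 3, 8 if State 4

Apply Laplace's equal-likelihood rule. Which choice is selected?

A5

Row averages: A1=0.25, A2=-10.5, A3=1, A4=-0.5, A5=14.25
Highest average = 14.25 → A5.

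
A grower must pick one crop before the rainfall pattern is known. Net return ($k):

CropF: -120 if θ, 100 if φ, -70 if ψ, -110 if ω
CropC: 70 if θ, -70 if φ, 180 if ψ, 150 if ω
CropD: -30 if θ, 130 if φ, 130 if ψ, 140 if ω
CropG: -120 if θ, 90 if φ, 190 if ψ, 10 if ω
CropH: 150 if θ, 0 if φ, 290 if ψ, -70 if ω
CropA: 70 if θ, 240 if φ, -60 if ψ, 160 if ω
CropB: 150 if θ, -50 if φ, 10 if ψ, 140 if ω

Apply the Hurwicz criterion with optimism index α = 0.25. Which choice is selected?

CropH

CropF: 0.25·100 + 0.75·(-120) = -65
CropC: 0.25·180 + 0.75·(-70) = -7.5
CropD: 0.25·140 + 0.75·(-30) = 12.5
CropG: 0.25·190 + 0.75·(-120) = -42.5
CropH: 0.25·290 + 0.75·(-70) = 20
CropA: 0.25·240 + 0.75·(-60) = 15
CropB: 0.25·150 + 0.75·(-50) = 0
Highest Hurwicz score = 20 → CropH.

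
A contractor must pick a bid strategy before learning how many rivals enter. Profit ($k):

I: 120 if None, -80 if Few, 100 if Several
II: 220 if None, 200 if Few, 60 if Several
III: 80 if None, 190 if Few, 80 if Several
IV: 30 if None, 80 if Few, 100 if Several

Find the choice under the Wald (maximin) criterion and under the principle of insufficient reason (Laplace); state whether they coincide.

maximin → III; laplace → II (disagree)

Row minima: I=-80, II=60, III=80, IV=30
Best worst-case = 80 → III.
Row averages: I=140/3, II=160, III=350/3, IV=70
Highest average = 160 → II.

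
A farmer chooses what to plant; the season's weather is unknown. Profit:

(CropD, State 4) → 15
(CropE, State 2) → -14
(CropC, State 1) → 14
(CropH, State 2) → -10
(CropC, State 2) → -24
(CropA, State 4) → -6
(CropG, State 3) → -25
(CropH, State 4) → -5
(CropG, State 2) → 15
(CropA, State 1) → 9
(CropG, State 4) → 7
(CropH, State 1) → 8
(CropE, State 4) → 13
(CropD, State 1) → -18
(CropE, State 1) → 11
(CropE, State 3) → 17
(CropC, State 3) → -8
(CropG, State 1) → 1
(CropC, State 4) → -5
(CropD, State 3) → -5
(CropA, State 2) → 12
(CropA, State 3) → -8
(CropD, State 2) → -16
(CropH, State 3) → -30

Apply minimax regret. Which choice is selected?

Column bests: State 1=14, State 2=15, State 3=17, State 4=15.
CropD regrets: 32, 31, 22, 0 → max 32
CropC regrets: 0, 39, 25, 20 → max 39
CropH regrets: 6, 25, 47, 20 → max 47
CropE regrets: 3, 29, 0, 2 → max 29
CropA regrets: 5, 3, 25, 21 → max 25
CropG regrets: 13, 0, 42, 8 → max 42
Smallest max regret = 25 → CropA.

CropA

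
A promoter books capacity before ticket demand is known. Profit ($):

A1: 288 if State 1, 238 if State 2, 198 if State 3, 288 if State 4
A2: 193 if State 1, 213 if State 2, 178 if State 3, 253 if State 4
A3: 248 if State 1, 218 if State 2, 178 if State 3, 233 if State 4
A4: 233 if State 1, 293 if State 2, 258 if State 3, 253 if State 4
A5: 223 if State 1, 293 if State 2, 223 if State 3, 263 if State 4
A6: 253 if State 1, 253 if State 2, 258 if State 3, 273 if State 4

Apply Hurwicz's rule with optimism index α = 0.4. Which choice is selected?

A1: 0.4·288 + 0.6·198 = 234
A2: 0.4·253 + 0.6·178 = 208
A3: 0.4·248 + 0.6·178 = 206
A4: 0.4·293 + 0.6·233 = 257
A5: 0.4·293 + 0.6·223 = 251
A6: 0.4·273 + 0.6·253 = 261
Highest Hurwicz score = 261 → A6.

A6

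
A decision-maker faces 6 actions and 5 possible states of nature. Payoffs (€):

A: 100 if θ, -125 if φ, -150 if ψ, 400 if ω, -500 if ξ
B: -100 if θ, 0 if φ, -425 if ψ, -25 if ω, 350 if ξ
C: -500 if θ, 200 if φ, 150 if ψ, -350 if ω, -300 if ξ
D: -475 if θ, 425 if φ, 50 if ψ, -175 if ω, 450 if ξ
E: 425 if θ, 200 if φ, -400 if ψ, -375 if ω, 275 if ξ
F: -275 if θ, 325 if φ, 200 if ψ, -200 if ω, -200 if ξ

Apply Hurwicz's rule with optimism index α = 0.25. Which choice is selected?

A: 0.25·400 + 0.75·(-500) = -275
B: 0.25·350 + 0.75·(-425) = -231.25
C: 0.25·200 + 0.75·(-500) = -325
D: 0.25·450 + 0.75·(-475) = -243.75
E: 0.25·425 + 0.75·(-400) = -193.75
F: 0.25·325 + 0.75·(-275) = -125
Highest Hurwicz score = -125 → F.

F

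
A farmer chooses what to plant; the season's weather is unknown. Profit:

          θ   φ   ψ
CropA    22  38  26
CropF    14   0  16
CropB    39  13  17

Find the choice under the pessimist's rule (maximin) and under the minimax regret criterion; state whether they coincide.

maximin → CropA; minimax regret → CropA (agree)

Row minima: CropA=22, CropF=0, CropB=13
Best worst-case = 22 → CropA.
Column bests: θ=39, φ=38, ψ=26.
CropA regrets: 17, 0, 0 → max 17
CropF regrets: 25, 38, 10 → max 38
CropB regrets: 0, 25, 9 → max 25
Smallest max regret = 17 → CropA.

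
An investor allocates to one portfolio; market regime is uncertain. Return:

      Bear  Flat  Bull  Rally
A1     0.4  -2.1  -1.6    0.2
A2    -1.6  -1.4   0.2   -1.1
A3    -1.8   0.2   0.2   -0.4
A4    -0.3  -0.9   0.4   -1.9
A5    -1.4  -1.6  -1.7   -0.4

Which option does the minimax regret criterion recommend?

Column bests: Bear=0.4, Flat=0.2, Bull=0.4, Rally=0.2.
A1 regrets: 0.0, 2.3, 2.0, 0.0 → max 2.3
A2 regrets: 2.0, 1.6, 0.2, 1.3 → max 2.0
A3 regrets: 2.2, 0.0, 0.2, 0.6 → max 2.2
A4 regrets: 0.7, 1.1, 0.0, 2.1 → max 2.1
A5 regrets: 1.8, 1.8, 2.1, 0.6 → max 2.1
Smallest max regret = 2.0 → A2.

A2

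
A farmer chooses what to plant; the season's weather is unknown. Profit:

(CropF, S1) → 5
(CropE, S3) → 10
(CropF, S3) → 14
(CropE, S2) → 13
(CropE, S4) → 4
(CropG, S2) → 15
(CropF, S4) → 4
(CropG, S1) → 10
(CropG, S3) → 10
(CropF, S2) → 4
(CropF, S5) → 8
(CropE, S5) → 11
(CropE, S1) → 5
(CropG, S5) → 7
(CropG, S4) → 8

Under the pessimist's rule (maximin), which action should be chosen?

Row minima: CropF=4, CropE=4, CropG=7
Best worst-case = 7 → CropG.

CropG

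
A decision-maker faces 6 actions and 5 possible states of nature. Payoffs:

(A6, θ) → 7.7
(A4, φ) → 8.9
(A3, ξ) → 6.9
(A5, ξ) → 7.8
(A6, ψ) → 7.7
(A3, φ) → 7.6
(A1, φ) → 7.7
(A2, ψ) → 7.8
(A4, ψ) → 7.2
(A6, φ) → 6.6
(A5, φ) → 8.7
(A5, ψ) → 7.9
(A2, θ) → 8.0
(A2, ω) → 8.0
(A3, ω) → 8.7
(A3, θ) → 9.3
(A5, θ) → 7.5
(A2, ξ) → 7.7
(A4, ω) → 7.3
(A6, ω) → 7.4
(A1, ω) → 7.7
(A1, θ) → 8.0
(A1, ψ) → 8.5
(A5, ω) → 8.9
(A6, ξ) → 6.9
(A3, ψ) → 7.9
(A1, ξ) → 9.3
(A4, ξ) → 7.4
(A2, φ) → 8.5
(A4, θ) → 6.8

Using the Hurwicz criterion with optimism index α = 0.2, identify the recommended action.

A1: 0.2·9.3 + 0.8·7.7 = 8.02
A2: 0.2·8.5 + 0.8·7.7 = 7.86
A3: 0.2·9.3 + 0.8·6.9 = 7.38
A4: 0.2·8.9 + 0.8·6.8 = 7.22
A5: 0.2·8.9 + 0.8·7.5 = 7.78
A6: 0.2·7.7 + 0.8·6.6 = 6.82
Highest Hurwicz score = 8.02 → A1.

A1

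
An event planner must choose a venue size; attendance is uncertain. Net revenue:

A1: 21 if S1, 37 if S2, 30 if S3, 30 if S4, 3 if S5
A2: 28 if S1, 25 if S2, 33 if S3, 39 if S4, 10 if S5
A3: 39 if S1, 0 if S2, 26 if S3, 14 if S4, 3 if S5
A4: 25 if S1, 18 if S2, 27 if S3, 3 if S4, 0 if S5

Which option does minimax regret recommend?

A2

Column bests: S1=39, S2=37, S3=33, S4=39, S5=10.
A1 regrets: 18, 0, 3, 9, 7 → max 18
A2 regrets: 11, 12, 0, 0, 0 → max 12
A3 regrets: 0, 37, 7, 25, 7 → max 37
A4 regrets: 14, 19, 6, 36, 10 → max 36
Smallest max regret = 12 → A2.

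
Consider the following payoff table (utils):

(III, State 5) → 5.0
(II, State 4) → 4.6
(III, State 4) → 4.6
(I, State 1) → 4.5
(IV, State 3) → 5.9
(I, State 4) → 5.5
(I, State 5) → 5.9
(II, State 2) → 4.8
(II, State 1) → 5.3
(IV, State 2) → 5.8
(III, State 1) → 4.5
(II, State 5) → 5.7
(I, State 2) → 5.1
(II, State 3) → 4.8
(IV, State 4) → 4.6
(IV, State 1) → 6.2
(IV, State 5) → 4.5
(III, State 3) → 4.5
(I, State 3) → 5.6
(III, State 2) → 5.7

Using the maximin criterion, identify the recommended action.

Row minima: I=4.5, II=4.6, III=4.5, IV=4.5
Best worst-case = 4.6 → II.

II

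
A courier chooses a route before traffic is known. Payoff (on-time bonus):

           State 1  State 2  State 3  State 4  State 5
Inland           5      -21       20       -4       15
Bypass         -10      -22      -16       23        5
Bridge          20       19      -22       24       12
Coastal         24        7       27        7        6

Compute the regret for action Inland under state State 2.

Best payoff under State 2 is 19.
Regret = 19 − (-21) = 40.

40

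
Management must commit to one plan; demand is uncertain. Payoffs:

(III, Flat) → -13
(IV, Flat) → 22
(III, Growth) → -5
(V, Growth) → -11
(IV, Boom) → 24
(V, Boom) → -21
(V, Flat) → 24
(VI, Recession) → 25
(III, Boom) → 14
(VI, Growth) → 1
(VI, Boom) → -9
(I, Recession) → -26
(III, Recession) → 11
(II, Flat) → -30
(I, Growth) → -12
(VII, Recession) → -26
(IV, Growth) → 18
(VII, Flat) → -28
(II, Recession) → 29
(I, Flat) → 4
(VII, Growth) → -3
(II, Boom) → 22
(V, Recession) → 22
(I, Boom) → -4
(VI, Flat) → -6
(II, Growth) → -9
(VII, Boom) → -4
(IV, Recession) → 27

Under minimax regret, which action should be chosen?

IV

Column bests: Recession=29, Flat=24, Growth=18, Boom=24.
I regrets: 55, 20, 30, 28 → max 55
II regrets: 0, 54, 27, 2 → max 54
III regrets: 18, 37, 23, 10 → max 37
IV regrets: 2, 2, 0, 0 → max 2
V regrets: 7, 0, 29, 45 → max 45
VI regrets: 4, 30, 17, 33 → max 33
VII regrets: 55, 52, 21, 28 → max 55
Smallest max regret = 2 → IV.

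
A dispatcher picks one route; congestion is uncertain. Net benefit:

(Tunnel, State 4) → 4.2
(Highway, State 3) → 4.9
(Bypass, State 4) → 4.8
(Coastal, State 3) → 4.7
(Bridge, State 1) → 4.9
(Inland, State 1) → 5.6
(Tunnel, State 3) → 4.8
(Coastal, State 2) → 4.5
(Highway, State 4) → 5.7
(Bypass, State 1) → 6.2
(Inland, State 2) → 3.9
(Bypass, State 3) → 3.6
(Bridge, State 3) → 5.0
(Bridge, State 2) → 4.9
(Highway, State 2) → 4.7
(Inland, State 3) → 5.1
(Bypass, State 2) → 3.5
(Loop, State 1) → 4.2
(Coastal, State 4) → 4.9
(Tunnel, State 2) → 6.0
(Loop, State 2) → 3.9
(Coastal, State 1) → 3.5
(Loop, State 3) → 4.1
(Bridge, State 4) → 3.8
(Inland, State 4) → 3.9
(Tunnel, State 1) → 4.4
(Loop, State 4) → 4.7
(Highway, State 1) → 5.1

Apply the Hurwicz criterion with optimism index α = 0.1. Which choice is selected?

Highway: 0.1·5.7 + 0.9·4.7 = 4.8
Coastal: 0.1·4.9 + 0.9·3.5 = 3.64
Bridge: 0.1·5.0 + 0.9·3.8 = 3.92
Tunnel: 0.1·6.0 + 0.9·4.2 = 4.38
Loop: 0.1·4.7 + 0.9·3.9 = 3.98
Bypass: 0.1·6.2 + 0.9·3.5 = 3.77
Inland: 0.1·5.6 + 0.9·3.9 = 4.07
Highest Hurwicz score = 4.8 → Highway.

Highway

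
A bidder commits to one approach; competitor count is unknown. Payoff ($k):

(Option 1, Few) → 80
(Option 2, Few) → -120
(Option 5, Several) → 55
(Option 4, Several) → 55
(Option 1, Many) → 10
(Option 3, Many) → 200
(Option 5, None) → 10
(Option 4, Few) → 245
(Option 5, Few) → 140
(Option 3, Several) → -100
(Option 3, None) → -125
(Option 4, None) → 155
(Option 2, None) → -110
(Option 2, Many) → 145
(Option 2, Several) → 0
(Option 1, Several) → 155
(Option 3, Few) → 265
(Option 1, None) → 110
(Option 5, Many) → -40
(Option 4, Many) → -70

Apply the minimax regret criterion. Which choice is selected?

Option 1

Column bests: None=155, Few=265, Several=155, Many=200.
Option 1 regrets: 45, 185, 0, 190 → max 190
Option 2 regrets: 265, 385, 155, 55 → max 385
Option 3 regrets: 280, 0, 255, 0 → max 280
Option 4 regrets: 0, 20, 100, 270 → max 270
Option 5 regrets: 145, 125, 100, 240 → max 240
Smallest max regret = 190 → Option 1.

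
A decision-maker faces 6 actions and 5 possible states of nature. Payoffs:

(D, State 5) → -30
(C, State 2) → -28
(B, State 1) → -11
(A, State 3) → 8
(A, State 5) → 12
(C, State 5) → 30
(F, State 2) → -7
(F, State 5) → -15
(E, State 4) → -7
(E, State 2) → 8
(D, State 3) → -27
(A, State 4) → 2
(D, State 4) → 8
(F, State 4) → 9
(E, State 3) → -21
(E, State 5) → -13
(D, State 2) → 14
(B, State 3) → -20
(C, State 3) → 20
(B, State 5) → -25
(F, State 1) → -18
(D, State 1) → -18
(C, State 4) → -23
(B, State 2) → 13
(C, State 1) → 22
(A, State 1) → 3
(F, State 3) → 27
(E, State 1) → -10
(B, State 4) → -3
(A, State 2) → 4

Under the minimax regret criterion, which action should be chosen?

Column bests: State 1=22, State 2=14, State 3=27, State 4=9, State 5=30.
A regrets: 19, 10, 19, 7, 18 → max 19
B regrets: 33, 1, 47, 12, 55 → max 55
C regrets: 0, 42, 7, 32, 0 → max 42
D regrets: 40, 0, 54, 1, 60 → max 60
E regrets: 32, 6, 48, 16, 43 → max 48
F regrets: 40, 21, 0, 0, 45 → max 45
Smallest max regret = 19 → A.

A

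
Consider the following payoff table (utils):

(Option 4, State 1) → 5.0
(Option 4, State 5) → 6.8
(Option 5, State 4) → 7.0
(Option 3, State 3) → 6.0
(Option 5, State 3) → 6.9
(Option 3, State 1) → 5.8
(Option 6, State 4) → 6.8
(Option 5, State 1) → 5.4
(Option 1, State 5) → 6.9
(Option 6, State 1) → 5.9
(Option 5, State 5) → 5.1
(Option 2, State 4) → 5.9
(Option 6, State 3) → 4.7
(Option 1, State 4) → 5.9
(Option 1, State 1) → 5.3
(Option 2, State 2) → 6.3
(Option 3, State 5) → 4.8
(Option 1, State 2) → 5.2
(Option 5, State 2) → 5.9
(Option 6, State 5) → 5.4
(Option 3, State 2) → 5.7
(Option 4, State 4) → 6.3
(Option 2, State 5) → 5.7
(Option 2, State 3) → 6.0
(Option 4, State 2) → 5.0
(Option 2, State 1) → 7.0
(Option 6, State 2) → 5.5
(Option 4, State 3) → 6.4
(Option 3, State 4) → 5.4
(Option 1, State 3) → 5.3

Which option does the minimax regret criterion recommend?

Option 2

Column bests: State 1=7.0, State 2=6.3, State 3=6.9, State 4=7.0, State 5=6.9.
Option 1 regrets: 1.7, 1.1, 1.6, 1.1, 0.0 → max 1.7
Option 2 regrets: 0.0, 0.0, 0.9, 1.1, 1.2 → max 1.2
Option 3 regrets: 1.2, 0.6, 0.9, 1.6, 2.1 → max 2.1
Option 4 regrets: 2.0, 1.3, 0.5, 0.7, 0.1 → max 2.0
Option 5 regrets: 1.6, 0.4, 0.0, 0.0, 1.8 → max 1.8
Option 6 regrets: 1.1, 0.8, 2.2, 0.2, 1.5 → max 2.2
Smallest max regret = 1.2 → Option 2.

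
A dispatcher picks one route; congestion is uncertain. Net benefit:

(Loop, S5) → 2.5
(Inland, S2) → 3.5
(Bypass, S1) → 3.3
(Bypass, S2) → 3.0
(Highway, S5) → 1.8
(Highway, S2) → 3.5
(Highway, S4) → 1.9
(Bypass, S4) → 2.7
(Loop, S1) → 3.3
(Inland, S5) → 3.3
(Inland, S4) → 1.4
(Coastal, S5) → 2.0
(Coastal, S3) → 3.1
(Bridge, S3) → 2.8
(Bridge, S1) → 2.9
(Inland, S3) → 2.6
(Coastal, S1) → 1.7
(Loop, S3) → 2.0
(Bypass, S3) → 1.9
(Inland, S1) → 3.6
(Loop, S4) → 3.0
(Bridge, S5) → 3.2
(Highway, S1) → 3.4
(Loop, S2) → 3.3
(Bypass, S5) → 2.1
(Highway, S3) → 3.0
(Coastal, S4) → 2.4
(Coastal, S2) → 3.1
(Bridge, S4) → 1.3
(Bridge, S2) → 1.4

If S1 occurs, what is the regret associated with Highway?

Best payoff under S1 is 3.6.
Regret = 3.6 − 3.4 = 0.2.

0.2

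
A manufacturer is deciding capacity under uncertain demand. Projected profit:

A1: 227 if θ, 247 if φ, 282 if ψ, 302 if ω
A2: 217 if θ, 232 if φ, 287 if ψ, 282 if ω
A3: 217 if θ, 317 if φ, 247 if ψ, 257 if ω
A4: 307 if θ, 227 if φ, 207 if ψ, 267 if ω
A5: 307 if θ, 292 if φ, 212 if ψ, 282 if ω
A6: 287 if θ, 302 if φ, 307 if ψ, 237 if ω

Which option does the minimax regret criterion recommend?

A6

Column bests: θ=307, φ=317, ψ=307, ω=302.
A1 regrets: 80, 70, 25, 0 → max 80
A2 regrets: 90, 85, 20, 20 → max 90
A3 regrets: 90, 0, 60, 45 → max 90
A4 regrets: 0, 90, 100, 35 → max 100
A5 regrets: 0, 25, 95, 20 → max 95
A6 regrets: 20, 15, 0, 65 → max 65
Smallest max regret = 65 → A6.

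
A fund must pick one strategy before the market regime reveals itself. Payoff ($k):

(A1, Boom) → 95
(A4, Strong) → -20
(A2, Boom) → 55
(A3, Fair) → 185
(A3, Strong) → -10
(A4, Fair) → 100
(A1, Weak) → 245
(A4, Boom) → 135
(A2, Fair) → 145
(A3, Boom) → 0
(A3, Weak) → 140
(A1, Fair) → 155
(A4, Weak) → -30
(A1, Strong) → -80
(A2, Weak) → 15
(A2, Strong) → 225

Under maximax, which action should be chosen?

Row maxima: A1=245, A2=225, A3=185, A4=135
Best best-case = 245 → A1.

A1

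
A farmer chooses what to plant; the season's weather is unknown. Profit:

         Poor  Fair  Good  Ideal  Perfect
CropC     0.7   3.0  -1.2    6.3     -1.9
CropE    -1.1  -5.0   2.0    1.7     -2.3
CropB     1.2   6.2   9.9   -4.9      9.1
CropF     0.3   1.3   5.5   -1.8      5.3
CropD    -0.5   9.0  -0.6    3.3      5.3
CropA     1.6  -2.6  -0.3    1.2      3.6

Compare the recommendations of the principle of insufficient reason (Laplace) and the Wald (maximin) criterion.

laplace → CropB; maximin → CropD (disagree)

Row averages: CropC=1.38, CropE=-0.94, CropB=4.3, CropF=2.12, CropD=3.3, CropA=0.7
Highest average = 4.3 → CropB.
Row minima: CropC=-1.9, CropE=-5.0, CropB=-4.9, CropF=-1.8, CropD=-0.6, CropA=-2.6
Best worst-case = -0.6 → CropD.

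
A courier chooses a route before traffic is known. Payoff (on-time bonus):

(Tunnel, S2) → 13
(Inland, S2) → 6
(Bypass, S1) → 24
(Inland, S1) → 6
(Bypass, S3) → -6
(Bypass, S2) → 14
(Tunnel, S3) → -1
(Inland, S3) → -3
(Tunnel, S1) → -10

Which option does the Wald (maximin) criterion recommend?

Inland

Row minima: Bypass=-6, Tunnel=-10, Inland=-3
Best worst-case = -3 → Inland.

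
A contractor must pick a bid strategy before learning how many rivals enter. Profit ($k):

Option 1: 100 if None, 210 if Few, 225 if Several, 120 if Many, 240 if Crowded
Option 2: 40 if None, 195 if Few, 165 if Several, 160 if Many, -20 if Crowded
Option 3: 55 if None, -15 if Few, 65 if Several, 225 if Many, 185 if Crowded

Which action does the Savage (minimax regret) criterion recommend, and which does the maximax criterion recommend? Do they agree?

minimax regret → Option 1; maximax → Option 1 (agree)

Column bests: None=100, Few=210, Several=225, Many=225, Crowded=240.
Option 1 regrets: 0, 0, 0, 105, 0 → max 105
Option 2 regrets: 60, 15, 60, 65, 260 → max 260
Option 3 regrets: 45, 225, 160, 0, 55 → max 225
Smallest max regret = 105 → Option 1.
Row maxima: Option 1=240, Option 2=195, Option 3=225
Best best-case = 240 → Option 1.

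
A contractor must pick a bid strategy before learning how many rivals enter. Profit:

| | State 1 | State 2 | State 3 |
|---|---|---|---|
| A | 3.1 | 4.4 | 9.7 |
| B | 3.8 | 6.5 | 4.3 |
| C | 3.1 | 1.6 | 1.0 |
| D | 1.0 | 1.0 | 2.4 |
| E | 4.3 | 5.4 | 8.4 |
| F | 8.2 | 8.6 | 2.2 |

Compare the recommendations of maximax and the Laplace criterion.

maximax → A; laplace → F (disagree)

Row maxima: A=9.7, B=6.5, C=3.1, D=2.4, E=8.4, F=8.6
Best best-case = 9.7 → A.
Row averages: A=86/15, B=73/15, C=1.9, D=22/15, E=181/30, F=19/3
Highest average = 19/3 → F.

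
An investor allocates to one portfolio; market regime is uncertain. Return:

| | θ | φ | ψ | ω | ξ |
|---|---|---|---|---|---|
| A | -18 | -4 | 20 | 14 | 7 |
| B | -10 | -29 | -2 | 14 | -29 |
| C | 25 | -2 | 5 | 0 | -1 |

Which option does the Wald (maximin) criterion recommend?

C

Row minima: A=-18, B=-29, C=-2
Best worst-case = -2 → C.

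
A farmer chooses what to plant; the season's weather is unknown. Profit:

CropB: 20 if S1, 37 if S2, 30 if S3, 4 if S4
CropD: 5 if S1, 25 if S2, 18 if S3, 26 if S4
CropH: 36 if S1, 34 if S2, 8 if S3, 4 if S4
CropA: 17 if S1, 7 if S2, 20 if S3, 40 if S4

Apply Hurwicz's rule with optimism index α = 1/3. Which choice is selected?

CropB: 1/3·37 + 2/3·4 = 15
CropD: 1/3·26 + 2/3·5 = 12
CropH: 1/3·36 + 2/3·4 = 44/3
CropA: 1/3·40 + 2/3·7 = 18
Highest Hurwicz score = 18 → CropA.

CropA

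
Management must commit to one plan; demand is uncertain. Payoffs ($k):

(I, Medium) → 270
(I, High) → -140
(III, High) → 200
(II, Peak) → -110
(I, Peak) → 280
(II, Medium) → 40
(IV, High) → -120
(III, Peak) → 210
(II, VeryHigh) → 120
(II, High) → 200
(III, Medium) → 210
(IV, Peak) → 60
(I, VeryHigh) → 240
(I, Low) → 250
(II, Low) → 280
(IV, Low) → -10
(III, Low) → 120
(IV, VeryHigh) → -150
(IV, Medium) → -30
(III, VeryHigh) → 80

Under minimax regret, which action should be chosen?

III

Column bests: Low=280, Medium=270, High=200, VeryHigh=240, Peak=280.
I regrets: 30, 0, 340, 0, 0 → max 340
II regrets: 0, 230, 0, 120, 390 → max 390
III regrets: 160, 60, 0, 160, 70 → max 160
IV regrets: 290, 300, 320, 390, 220 → max 390
Smallest max regret = 160 → III.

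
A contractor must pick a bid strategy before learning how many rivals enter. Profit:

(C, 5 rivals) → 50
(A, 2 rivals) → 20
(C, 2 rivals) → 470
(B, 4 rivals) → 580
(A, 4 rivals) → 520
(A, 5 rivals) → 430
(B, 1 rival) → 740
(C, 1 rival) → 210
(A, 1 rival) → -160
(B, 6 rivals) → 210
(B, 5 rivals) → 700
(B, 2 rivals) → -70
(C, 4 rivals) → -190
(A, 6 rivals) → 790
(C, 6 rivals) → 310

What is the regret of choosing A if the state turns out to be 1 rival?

900

Best payoff under 1 rival is 740.
Regret = 740 − (-160) = 900.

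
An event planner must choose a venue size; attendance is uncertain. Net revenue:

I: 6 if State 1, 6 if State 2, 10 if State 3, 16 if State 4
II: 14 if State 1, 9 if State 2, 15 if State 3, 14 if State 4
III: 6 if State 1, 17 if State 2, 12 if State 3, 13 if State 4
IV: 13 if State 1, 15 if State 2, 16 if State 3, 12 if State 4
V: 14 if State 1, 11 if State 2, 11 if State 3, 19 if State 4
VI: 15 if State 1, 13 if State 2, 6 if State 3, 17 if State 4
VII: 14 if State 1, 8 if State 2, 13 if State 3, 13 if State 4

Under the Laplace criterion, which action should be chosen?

Row averages: I=9.5, II=13, III=12, IV=14, V=13.75, VI=12.75, VII=12
Highest average = 14 → IV.

IV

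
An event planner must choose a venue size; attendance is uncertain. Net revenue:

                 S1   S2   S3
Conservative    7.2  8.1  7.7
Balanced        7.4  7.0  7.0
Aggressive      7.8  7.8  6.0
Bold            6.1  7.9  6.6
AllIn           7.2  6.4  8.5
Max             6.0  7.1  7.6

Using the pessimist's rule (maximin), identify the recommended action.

Row minima: Conservative=7.2, Balanced=7.0, Aggressive=6.0, Bold=6.1, AllIn=6.4, Max=6.0
Best worst-case = 7.2 → Conservative.

Conservative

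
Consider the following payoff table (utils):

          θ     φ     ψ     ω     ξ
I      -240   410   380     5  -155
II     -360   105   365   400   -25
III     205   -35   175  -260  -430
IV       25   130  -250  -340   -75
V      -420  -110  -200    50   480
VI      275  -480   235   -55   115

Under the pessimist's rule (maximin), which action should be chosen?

I

Row minima: I=-240, II=-360, III=-430, IV=-340, V=-420, VI=-480
Best worst-case = -240 → I.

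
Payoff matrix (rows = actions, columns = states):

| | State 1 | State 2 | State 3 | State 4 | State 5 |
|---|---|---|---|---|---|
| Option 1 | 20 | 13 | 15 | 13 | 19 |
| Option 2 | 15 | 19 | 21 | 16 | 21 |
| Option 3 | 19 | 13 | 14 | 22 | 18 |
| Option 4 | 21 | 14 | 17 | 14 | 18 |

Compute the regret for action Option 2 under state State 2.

0

Best payoff under State 2 is 19.
Regret = 19 − 19 = 0.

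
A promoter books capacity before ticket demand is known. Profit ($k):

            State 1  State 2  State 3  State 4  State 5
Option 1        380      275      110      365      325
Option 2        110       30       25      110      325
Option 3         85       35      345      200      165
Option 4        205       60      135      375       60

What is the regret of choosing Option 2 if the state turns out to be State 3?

Best payoff under State 3 is 345.
Regret = 345 − 25 = 320.

320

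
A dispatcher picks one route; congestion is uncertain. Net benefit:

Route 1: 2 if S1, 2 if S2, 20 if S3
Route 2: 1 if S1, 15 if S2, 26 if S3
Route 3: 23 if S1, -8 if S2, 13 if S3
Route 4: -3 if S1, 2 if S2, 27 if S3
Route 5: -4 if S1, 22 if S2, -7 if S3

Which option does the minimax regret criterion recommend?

Column bests: S1=23, S2=22, S3=27.
Route 1 regrets: 21, 20, 7 → max 21
Route 2 regrets: 22, 7, 1 → max 22
Route 3 regrets: 0, 30, 14 → max 30
Route 4 regrets: 26, 20, 0 → max 26
Route 5 regrets: 27, 0, 34 → max 34
Smallest max regret = 21 → Route 1.

Route 1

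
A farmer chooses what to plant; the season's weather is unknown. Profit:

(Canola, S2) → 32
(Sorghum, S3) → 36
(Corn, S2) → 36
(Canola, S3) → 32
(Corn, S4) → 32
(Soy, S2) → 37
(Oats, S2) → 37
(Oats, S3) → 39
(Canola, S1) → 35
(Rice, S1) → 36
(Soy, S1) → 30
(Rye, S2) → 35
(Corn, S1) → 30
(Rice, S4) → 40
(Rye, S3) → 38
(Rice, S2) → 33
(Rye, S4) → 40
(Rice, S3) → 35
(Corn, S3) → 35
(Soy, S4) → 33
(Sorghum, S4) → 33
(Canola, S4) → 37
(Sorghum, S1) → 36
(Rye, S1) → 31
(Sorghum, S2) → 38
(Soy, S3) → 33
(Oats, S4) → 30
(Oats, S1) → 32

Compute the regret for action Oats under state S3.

0

Best payoff under S3 is 39.
Regret = 39 − 39 = 0.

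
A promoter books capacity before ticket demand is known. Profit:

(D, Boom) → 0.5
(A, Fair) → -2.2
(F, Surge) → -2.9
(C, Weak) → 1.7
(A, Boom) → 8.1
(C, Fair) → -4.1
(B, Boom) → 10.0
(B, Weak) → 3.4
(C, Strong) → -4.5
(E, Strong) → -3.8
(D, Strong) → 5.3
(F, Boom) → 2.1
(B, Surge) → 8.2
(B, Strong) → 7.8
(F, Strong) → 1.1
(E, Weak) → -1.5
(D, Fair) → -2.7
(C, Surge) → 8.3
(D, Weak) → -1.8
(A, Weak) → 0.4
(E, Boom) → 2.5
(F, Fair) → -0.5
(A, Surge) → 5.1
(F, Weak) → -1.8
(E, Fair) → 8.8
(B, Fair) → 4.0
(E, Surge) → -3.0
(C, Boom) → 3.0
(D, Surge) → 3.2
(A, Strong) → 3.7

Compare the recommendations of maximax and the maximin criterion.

maximax → B; maximin → B (agree)

Row maxima: A=8.1, B=10.0, C=8.3, D=5.3, E=8.8, F=2.1
Best best-case = 10.0 → B.
Row minima: A=-2.2, B=3.4, C=-4.5, D=-2.7, E=-3.8, F=-2.9
Best worst-case = 3.4 → B.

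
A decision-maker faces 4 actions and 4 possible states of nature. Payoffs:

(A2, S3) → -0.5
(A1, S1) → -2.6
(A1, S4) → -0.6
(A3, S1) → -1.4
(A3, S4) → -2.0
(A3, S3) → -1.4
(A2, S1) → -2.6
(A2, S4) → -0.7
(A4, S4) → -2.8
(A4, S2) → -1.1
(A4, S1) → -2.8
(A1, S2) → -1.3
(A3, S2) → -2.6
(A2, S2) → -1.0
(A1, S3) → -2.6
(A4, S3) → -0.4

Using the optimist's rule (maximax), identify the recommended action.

Row maxima: A1=-0.6, A2=-0.5, A3=-1.4, A4=-0.4
Best best-case = -0.4 → A4.

A4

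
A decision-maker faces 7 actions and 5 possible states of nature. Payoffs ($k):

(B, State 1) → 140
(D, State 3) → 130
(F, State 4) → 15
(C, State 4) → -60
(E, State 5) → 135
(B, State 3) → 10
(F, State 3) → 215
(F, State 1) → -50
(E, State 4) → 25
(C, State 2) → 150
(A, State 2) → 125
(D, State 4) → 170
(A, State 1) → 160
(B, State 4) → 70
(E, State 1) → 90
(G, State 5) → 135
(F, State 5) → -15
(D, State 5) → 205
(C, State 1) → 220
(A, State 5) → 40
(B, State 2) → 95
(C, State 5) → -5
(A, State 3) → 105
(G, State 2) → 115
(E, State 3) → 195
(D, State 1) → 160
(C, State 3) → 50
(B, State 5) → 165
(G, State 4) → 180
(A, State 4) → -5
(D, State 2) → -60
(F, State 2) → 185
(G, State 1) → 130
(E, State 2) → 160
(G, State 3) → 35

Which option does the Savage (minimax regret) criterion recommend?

Column bests: State 1=220, State 2=185, State 3=215, State 4=180, State 5=205.
A regrets: 60, 60, 110, 185, 165 → max 185
B regrets: 80, 90, 205, 110, 40 → max 205
C regrets: 0, 35, 165, 240, 210 → max 240
D regrets: 60, 245, 85, 10, 0 → max 245
E regrets: 130, 25, 20, 155, 70 → max 155
F regrets: 270, 0, 0, 165, 220 → max 270
G regrets: 90, 70, 180, 0, 70 → max 180
Smallest max regret = 155 → E.

E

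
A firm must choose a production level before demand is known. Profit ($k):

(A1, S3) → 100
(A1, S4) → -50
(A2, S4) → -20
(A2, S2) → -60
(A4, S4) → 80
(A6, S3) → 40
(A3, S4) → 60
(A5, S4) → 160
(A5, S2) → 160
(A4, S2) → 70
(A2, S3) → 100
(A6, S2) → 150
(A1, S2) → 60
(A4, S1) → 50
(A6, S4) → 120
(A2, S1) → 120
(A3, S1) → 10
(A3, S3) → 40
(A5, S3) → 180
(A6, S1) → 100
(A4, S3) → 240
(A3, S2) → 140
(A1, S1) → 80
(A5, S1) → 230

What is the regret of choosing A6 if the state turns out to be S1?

130

Best payoff under S1 is 230.
Regret = 230 − 100 = 130.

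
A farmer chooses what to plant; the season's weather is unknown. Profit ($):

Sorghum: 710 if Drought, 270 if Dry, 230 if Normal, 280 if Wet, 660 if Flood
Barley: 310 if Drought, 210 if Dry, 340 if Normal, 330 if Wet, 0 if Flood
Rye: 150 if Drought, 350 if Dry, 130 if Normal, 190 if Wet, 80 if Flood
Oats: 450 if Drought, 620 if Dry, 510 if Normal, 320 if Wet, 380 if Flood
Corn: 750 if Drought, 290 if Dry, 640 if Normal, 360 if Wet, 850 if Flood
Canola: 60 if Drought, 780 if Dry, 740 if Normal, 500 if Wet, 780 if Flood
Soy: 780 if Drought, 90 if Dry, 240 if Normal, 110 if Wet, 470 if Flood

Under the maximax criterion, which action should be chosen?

Row maxima: Sorghum=710, Barley=340, Rye=350, Oats=620, Corn=850, Canola=780, Soy=780
Best best-case = 850 → Corn.

Corn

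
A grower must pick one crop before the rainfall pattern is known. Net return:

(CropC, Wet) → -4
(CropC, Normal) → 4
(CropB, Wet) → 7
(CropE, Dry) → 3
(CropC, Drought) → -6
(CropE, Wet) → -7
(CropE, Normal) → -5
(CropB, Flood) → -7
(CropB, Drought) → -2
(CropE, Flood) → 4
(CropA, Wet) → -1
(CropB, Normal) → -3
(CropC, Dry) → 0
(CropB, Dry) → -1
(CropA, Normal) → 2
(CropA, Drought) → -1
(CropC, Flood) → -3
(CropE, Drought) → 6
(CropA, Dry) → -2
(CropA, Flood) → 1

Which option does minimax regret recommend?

CropA

Column bests: Drought=6, Dry=3, Normal=4, Wet=7, Flood=4.
CropE regrets: 0, 0, 9, 14, 0 → max 14
CropB regrets: 8, 4, 7, 0, 11 → max 11
CropC regrets: 12, 3, 0, 11, 7 → max 12
CropA regrets: 7, 5, 2, 8, 3 → max 8
Smallest max regret = 8 → CropA.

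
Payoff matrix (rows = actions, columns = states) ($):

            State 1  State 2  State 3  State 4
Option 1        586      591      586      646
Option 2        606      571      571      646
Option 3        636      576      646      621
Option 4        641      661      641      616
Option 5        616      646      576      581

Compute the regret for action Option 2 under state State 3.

Best payoff under State 3 is 646.
Regret = 646 − 571 = 75.

75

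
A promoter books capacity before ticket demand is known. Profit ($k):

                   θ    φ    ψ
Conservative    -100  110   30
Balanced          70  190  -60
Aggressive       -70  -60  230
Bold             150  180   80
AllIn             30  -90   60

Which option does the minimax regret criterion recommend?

Column bests: θ=150, φ=190, ψ=230.
Conservative regrets: 250, 80, 200 → max 250
Balanced regrets: 80, 0, 290 → max 290
Aggressive regrets: 220, 250, 0 → max 250
Bold regrets: 0, 10, 150 → max 150
AllIn regrets: 120, 280, 170 → max 280
Smallest max regret = 150 → Bold.

Bold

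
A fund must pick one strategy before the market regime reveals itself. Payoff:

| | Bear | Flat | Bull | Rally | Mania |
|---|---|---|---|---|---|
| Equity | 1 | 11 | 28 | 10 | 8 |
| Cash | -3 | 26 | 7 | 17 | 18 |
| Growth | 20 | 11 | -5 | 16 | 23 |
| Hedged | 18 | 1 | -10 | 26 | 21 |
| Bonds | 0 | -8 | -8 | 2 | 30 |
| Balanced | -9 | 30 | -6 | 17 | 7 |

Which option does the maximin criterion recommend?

Row minima: Equity=1, Cash=-3, Growth=-5, Hedged=-10, Bonds=-8, Balanced=-9
Best worst-case = 1 → Equity.

Equity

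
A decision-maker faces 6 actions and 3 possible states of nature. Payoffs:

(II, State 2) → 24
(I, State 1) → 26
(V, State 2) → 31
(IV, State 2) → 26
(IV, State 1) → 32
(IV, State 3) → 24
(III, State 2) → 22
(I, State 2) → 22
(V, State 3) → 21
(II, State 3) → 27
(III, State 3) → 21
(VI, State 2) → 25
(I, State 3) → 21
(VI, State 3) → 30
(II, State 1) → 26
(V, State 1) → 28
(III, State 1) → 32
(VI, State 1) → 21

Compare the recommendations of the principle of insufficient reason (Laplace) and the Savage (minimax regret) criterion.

Row averages: I=23, II=77/3, III=25, IV=82/3, V=80/3, VI=76/3
Highest average = 82/3 → IV.
Column bests: State 1=32, State 2=31, State 3=30.
I regrets: 6, 9, 9 → max 9
II regrets: 6, 7, 3 → max 7
III regrets: 0, 9, 9 → max 9
IV regrets: 0, 5, 6 → max 6
V regrets: 4, 0, 9 → max 9
VI regrets: 11, 6, 0 → max 11
Smallest max regret = 6 → IV.

laplace → IV; minimax regret → IV (agree)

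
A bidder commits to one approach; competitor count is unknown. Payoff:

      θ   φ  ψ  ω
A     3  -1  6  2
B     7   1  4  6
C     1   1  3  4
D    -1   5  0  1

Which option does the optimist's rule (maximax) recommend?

B

Row maxima: A=6, B=7, C=4, D=5
Best best-case = 7 → B.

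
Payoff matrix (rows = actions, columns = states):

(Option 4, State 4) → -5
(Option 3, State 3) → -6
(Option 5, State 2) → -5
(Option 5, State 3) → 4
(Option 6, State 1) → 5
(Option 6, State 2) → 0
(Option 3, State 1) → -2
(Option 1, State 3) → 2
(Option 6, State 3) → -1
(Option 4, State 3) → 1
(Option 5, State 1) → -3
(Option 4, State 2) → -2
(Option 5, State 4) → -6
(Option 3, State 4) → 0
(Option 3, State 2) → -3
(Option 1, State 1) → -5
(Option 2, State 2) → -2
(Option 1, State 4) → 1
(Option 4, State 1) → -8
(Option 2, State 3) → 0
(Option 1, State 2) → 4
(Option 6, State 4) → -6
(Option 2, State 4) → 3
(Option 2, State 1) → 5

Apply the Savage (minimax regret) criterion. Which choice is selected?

Option 2

Column bests: State 1=5, State 2=4, State 3=4, State 4=3.
Option 1 regrets: 10, 0, 2, 2 → max 10
Option 2 regrets: 0, 6, 4, 0 → max 6
Option 3 regrets: 7, 7, 10, 3 → max 10
Option 4 regrets: 13, 6, 3, 8 → max 13
Option 5 regrets: 8, 9, 0, 9 → max 9
Option 6 regrets: 0, 4, 5, 9 → max 9
Smallest max regret = 6 → Option 2.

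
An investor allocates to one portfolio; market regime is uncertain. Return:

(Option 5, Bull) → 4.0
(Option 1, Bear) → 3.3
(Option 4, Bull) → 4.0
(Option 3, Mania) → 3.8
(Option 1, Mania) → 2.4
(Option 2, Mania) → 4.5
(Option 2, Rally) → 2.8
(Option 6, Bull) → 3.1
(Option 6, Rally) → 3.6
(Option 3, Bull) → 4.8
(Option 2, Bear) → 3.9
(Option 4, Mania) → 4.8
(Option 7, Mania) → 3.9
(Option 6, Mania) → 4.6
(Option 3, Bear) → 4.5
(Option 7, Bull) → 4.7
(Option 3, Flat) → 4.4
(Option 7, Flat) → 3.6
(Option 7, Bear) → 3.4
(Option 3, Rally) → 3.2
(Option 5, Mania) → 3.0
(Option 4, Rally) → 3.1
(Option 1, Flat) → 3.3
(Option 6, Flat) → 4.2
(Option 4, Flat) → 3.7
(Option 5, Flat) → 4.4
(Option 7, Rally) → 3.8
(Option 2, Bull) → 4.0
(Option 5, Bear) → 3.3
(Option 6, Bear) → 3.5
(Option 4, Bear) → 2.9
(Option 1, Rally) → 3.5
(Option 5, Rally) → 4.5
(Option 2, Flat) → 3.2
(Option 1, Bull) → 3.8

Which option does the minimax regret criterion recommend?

Column bests: Bear=4.5, Flat=4.4, Bull=4.8, Rally=4.5, Mania=4.8.
Option 1 regrets: 1.2, 1.1, 1.0, 1.0, 2.4 → max 2.4
Option 2 regrets: 0.6, 1.2, 0.8, 1.7, 0.3 → max 1.7
Option 3 regrets: 0.0, 0.0, 0.0, 1.3, 1.0 → max 1.3
Option 4 regrets: 1.6, 0.7, 0.8, 1.4, 0.0 → max 1.6
Option 5 regrets: 1.2, 0.0, 0.8, 0.0, 1.8 → max 1.8
Option 6 regrets: 1.0, 0.2, 1.7, 0.9, 0.2 → max 1.7
Option 7 regrets: 1.1, 0.8, 0.1, 0.7, 0.9 → max 1.1
Smallest max regret = 1.1 → Option 7.

Option 7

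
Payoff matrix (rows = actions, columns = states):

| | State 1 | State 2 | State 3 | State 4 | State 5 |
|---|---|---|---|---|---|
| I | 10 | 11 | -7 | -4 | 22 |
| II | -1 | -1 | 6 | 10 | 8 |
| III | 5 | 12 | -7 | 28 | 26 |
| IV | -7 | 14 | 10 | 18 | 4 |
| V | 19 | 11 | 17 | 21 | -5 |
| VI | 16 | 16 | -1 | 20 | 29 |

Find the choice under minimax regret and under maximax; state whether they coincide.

minimax regret → VI; maximax → VI (agree)

Column bests: State 1=19, State 2=16, State 3=17, State 4=28, State 5=29.
I regrets: 9, 5, 24, 32, 7 → max 32
II regrets: 20, 17, 11, 18, 21 → max 21
III regrets: 14, 4, 24, 0, 3 → max 24
IV regrets: 26, 2, 7, 10, 25 → max 26
V regrets: 0, 5, 0, 7, 34 → max 34
VI regrets: 3, 0, 18, 8, 0 → max 18
Smallest max regret = 18 → VI.
Row maxima: I=22, II=10, III=28, IV=18, V=21, VI=29
Best best-case = 29 → VI.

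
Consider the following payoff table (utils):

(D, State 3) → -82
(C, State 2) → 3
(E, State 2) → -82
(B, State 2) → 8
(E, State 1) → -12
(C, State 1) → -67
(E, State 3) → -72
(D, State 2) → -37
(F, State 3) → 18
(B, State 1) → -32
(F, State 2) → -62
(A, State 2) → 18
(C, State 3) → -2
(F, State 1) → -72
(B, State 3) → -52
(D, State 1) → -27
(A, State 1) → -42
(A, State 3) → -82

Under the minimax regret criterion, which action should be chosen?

Column bests: State 1=-12, State 2=18, State 3=18.
A regrets: 30, 0, 100 → max 100
B regrets: 20, 10, 70 → max 70
C regrets: 55, 15, 20 → max 55
D regrets: 15, 55, 100 → max 100
E regrets: 0, 100, 90 → max 100
F regrets: 60, 80, 0 → max 80
Smallest max regret = 55 → C.

C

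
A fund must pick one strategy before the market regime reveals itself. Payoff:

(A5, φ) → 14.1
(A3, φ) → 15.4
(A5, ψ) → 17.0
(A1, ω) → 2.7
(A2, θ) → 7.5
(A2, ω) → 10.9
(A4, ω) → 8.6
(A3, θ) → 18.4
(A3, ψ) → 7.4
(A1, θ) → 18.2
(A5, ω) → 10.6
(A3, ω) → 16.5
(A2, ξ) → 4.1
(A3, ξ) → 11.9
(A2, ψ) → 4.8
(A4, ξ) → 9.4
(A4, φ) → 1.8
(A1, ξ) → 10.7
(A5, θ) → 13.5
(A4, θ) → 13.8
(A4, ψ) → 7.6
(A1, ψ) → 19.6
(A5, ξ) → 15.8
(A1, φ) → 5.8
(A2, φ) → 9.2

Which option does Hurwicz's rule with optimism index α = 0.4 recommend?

A1: 0.4·19.6 + 0.6·2.7 = 9.46
A2: 0.4·10.9 + 0.6·4.1 = 6.82
A3: 0.4·18.4 + 0.6·7.4 = 11.8
A4: 0.4·13.8 + 0.6·1.8 = 6.6
A5: 0.4·17.0 + 0.6·10.6 = 13.16
Highest Hurwicz score = 13.16 → A5.

A5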